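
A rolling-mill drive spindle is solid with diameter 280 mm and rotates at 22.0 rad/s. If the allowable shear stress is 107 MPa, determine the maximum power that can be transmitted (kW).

10100 kW

J = πd⁴/32 = π(0.280)⁴/32 = 6.034×10^-4 m⁴.
T_max = τ_allow·J/r = 1.07×10^8 × 6.034×10^-4 / 0.140 = 461200 N·m.
ω = 22.0 rad/s, so P_max = T_max·ω = 1.015×10^7 W.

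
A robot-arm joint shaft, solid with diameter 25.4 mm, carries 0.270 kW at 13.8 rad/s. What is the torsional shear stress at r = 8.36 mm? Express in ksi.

0.581 ksi

ω = 13.8 rad/s, so T = P/ω = 0.270×10³ / 13.80 = 19.57 N·m.
J = πd⁴/32 = π(0.0254)⁴/32 = 4.086×10^-8 m⁴.
Shear stress varies linearly with radius: τ = T·r/J = 19.57 × 0.00836 / 4.086×10^-8 = 4.003×10^6 Pa.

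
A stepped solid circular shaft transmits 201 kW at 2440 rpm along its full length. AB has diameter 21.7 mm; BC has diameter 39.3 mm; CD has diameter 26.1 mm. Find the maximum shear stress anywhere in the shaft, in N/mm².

392 N/mm²

ω = 2π·2440/60 = 255.5 rad/s, so T = P/ω = 201×10³ / 255.5 = 786.6 N·m.
Under the same torque, τ_max = 16T/(πd³) is largest where d is smallest — segment AB (d = 21.7 mm).
τ_max = 16·786.6/(π·(0.0217)³) = 3.921×10^8 Pa.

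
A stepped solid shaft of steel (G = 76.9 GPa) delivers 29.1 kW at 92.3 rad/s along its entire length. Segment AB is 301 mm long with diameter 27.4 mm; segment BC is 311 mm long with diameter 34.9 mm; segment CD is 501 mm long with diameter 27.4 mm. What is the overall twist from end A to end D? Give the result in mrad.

ω = 92.3 rad/s, so T = P/ω = 29.1×10³ / 92.30 = 315.3 N·m.
J_AB = π(0.0274)⁴/32 = 5.53×10^-8 m⁴; J_BC = π(0.0349)⁴/32 = 1.46×10^-7 m⁴; J_CD = π(0.0274)⁴/32 = 5.53×10^-8 m⁴.
θ = (T/G)·Σ L_i/J_i = (315.3/76.9×10⁹)·(0.301/5.53×10^-8 + 0.311/1.46×10^-7 + 0.501/5.53×10^-8) = 0.06817 rad.

68.2 mrad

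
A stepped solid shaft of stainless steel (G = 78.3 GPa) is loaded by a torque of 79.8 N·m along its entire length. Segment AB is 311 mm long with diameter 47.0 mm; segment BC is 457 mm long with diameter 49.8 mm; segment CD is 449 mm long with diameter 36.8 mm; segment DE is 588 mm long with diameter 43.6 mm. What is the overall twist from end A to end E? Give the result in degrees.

0.325°

J_AB = π(0.0470)⁴/32 = 4.79×10^-7 m⁴; J_BC = π(0.0498)⁴/32 = 6.04×10^-7 m⁴; J_CD = π(0.0368)⁴/32 = 1.80×10^-7 m⁴; J_DE = π(0.0436)⁴/32 = 3.55×10^-7 m⁴.
θ = (T/G)·Σ L_i/J_i = (79.80/78.3×10⁹)·(0.311/4.79×10^-7 + 0.457/6.04×10^-7 + 0.449/1.80×10^-7 + 0.588/3.55×10^-7) = 5.664×10^-3 rad.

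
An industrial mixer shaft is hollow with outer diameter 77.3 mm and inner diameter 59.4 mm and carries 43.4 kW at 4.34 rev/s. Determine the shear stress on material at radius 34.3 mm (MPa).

23.9 MPa

ω = 2π·4.34 = 27.27 rad/s, so T = P/ω = 43.4×10³ / 27.27 = 1592 N·m.
J = π(d_o⁴ − d_i⁴)/32 = π(0.0773⁴ − 0.0594⁴)/32 = 2.283×10^-6 m⁴.
Shear stress varies linearly with radius: τ = T·r/J = 1592 × 0.0343 / 2.283×10^-6 = 2.391×10^7 Pa.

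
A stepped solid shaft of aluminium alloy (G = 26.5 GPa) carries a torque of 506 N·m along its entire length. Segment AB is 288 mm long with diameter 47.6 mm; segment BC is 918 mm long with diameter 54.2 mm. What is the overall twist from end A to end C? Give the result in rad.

0.0316 rad

J_AB = π(0.0476)⁴/32 = 5.04×10^-7 m⁴; J_BC = π(0.0542)⁴/32 = 8.47×10^-7 m⁴.
θ = (T/G)·Σ L_i/J_i = (506.0/26.5×10⁹)·(0.288/5.04×10^-7 + 0.918/8.47×10^-7) = 0.03160 rad.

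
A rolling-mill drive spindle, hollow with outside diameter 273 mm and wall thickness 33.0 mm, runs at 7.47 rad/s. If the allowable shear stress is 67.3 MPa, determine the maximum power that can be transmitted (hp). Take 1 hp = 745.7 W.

J = π(d_o⁴ − d_i⁴)/32 = π(0.273⁴ − 0.207⁴)/32 = 3.651×10^-4 m⁴.
T_max = τ_allow·J/r = 6.73×10^7 × 3.651×10^-4 / 0.137 = 180000 N·m.
ω = 7.47 rad/s, so P_max = T_max·ω = 1.345×10^6 W.

1800 hp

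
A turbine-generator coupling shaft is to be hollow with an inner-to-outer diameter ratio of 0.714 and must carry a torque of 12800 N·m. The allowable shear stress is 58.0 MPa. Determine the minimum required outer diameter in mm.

For a hollow shaft with d_i/d_o = 0.714: τ_max = 16T/(π d_o³ (1−k⁴)), so d_o = [16T/(π τ_allow (1−k⁴))]^(1/3) = [16·12800/(π·5.80×10^7·0.7401)]^(1/3) = 0.1149 m.

115 mm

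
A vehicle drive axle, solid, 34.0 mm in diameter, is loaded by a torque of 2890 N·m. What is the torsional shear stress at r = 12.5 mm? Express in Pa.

J = πd⁴/32 = π(0.0340)⁴/32 = 1.312×10^-7 m⁴.
Shear stress varies linearly with radius: τ = T·r/J = 2890 × 0.0125 / 1.312×10^-7 = 2.754×10^8 Pa.

2.75e8 Pa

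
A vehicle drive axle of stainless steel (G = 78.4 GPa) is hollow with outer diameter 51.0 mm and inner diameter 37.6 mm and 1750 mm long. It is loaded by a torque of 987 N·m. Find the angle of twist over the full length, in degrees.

2.70°

J = π(d_o⁴ − d_i⁴)/32 = π(0.0510⁴ − 0.0376⁴)/32 = 4.679×10^-7 m⁴.
θ = T·L/(G·J) = 987.0 × 1.75 / (78.4×10⁹ × 4.679×10^-7) = 0.04708 rad.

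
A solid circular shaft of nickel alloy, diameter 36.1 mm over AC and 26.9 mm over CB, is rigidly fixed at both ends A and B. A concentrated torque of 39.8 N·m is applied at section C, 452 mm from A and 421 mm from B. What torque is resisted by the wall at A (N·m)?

29.9 N·m

Compatibility: T_A·a/J_AC = T_B·b/J_CB with T_A + T_B = T₀.
J_AC = 1.67×10^-7 m⁴, J_CB = 5.14×10^-8 m⁴, so T_A = T₀·(J_AC/a)/((J_AC/a)+(J_CB/b)) = 29.90 N·m, T_B = 9.898 N·m.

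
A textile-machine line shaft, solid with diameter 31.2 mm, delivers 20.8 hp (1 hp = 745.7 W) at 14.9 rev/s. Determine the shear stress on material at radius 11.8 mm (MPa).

ω = 2π·14.9 = 93.62 rad/s, so T = P/ω = 20.8×745.7 / 93.62 = 165.7 N·m.
J = πd⁴/32 = π(0.0312)⁴/32 = 9.303×10^-8 m⁴.
Shear stress varies linearly with radius: τ = T·r/J = 165.7 × 0.0118 / 9.303×10^-8 = 2.101×10^7 Pa.

21.0 MPa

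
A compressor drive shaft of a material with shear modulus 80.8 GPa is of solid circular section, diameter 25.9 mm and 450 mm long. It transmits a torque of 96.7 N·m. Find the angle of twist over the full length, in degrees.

J = πd⁴/32 = π(0.0259)⁴/32 = 4.418×10^-8 m⁴.
θ = T·L/(G·J) = 96.70 × 0.450 / (80.8×10⁹ × 4.418×10^-8) = 0.01219 rad.

0.698°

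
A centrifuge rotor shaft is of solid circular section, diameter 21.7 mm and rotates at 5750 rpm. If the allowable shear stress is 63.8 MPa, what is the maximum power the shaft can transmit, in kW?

J = πd⁴/32 = π(0.0217)⁴/32 = 2.177×10^-8 m⁴.
T_max = τ_allow·J/r = 6.38×10^7 × 2.177×10^-8 / 0.0109 = 128.0 N·m.
ω = 2π·5750/60 = 602.1 rad/s, so P_max = T_max·ω = 7.708×10^4 W.

77.1 kW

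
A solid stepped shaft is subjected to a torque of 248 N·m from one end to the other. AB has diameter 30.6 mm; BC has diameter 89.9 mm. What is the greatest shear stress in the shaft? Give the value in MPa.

Under the same torque, τ_max = 16T/(πd³) is largest where d is smallest — segment AB (d = 30.6 mm).
τ_max = 16·248.0/(π·(0.0306)³) = 4.408×10^7 Pa.

44.1 MPa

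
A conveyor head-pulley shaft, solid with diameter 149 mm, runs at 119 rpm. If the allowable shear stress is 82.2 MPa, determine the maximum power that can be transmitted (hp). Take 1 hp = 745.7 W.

892 hp

J = πd⁴/32 = π(0.149)⁴/32 = 4.839×10^-5 m⁴.
T_max = τ_allow·J/r = 8.22×10^7 × 4.839×10^-5 / 0.0745 = 53390 N·m.
ω = 2π·119/60 = 12.46 rad/s, so P_max = T_max·ω = 6.653×10^5 W.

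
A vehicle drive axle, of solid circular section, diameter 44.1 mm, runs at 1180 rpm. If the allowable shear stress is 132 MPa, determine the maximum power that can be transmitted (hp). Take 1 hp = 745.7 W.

J = πd⁴/32 = π(0.0441)⁴/32 = 3.713×10^-7 m⁴.
T_max = τ_allow·J/r = 1.32×10^8 × 3.713×10^-7 / 0.0221 = 2223 N·m.
ω = 2π·1180/60 = 123.6 rad/s, so P_max = T_max·ω = 2.747×10^5 W.

368 hp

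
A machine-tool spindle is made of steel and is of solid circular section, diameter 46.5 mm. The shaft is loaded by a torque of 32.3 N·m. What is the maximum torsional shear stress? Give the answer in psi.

J = πd⁴/32 = π(0.0465)⁴/32 = 4.590×10^-7 m⁴.
τ_max = T·r/J = 32.30 × 0.0232 / 4.590×10^-7 = 1.636×10^6 Pa.

237 psi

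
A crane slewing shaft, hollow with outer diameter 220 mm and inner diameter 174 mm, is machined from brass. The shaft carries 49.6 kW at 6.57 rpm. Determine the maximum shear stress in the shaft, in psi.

ω = 2π·6.57/60 = 0.6880 rad/s, so T = P/ω = 49.6×10³ / 0.6880 = 72090 N·m.
J = π(d_o⁴ − d_i⁴)/32 = π(0.220⁴ − 0.174⁴)/32 = 1.400×10^-4 m⁴.
τ_max = T·r/J = 72090 × 0.110 / 1.400×10^-4 = 5.665×10^7 Pa.

8220 psi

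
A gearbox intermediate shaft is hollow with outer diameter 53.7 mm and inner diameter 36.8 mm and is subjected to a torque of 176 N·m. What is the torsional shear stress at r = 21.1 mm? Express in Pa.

5.84e6 Pa

J = π(d_o⁴ − d_i⁴)/32 = π(0.0537⁴ − 0.0368⁴)/32 = 6.363×10^-7 m⁴.
Shear stress varies linearly with radius: τ = T·r/J = 176.0 × 0.0211 / 6.363×10^-7 = 5.836×10^6 Pa.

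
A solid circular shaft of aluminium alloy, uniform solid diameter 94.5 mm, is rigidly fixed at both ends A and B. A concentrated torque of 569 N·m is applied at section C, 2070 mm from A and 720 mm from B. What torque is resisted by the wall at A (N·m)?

147 N·m

With uniform GJ and both ends fixed, compatibility θ_AC = θ_CB gives T_A·a = T_B·b, together with T_A + T_B = T₀.
T_A = T₀·b/(a+b) = 569.0·720/2790 = 146.8 N·m; T_B = 422.2 N·m.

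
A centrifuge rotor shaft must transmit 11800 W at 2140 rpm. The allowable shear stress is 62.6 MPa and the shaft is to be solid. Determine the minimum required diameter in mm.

16.2 mm

ω = 2π·2140/60 = 224.1 rad/s, so T = P/ω = 11800 / 224.1 = 52.65 N·m.
For a solid shaft τ_max = 16T/(πd³), so d = (16T/(π τ_allow))^(1/3) = (16·52.65/(π·6.26×10^7))^(1/3) = 0.01624 m.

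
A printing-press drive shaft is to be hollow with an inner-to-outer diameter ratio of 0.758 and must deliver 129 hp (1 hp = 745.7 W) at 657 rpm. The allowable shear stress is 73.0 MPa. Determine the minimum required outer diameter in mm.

ω = 2π·657/60 = 68.80 rad/s, so T = P/ω = 129×745.7 / 68.80 = 1398 N·m.
For a hollow shaft with d_i/d_o = 0.758: τ_max = 16T/(π d_o³ (1−k⁴)), so d_o = [16T/(π τ_allow (1−k⁴))]^(1/3) = [16·1398/(π·7.30×10^7·0.6699)]^(1/3) = 0.05261 m.

52.6 mm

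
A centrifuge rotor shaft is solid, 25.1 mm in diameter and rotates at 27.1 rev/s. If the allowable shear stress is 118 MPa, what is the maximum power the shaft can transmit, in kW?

J = πd⁴/32 = π(0.0251)⁴/32 = 3.897×10^-8 m⁴.
T_max = τ_allow·J/r = 1.18×10^8 × 3.897×10^-8 / 0.0126 = 366.4 N·m.
ω = 2π·27.1 = 170.3 rad/s, so P_max = T_max·ω = 6.239×10^4 W.

62.4 kW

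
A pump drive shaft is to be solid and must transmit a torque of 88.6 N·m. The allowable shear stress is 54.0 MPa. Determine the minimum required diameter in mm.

20.3 mm

For a solid shaft τ_max = 16T/(πd³), so d = (16T/(π τ_allow))^(1/3) = (16·88.60/(π·5.40×10^7))^(1/3) = 0.02029 m.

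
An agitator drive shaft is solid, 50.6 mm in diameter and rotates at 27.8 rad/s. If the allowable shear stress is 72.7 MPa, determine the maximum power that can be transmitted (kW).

51.4 kW

J = πd⁴/32 = π(0.0506)⁴/32 = 6.436×10^-7 m⁴.
T_max = τ_allow·J/r = 7.27×10^7 × 6.436×10^-7 / 0.0253 = 1849 N·m.
ω = 27.8 rad/s, so P_max = T_max·ω = 5.141×10^4 W.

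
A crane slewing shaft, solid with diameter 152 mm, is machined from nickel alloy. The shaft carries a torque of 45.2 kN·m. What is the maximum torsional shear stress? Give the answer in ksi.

9.51 ksi

J = πd⁴/32 = π(0.152)⁴/32 = 5.241×10^-5 m⁴.
τ_max = T·r/J = 45200 × 0.0760 / 5.241×10^-5 = 6.555×10^7 Pa.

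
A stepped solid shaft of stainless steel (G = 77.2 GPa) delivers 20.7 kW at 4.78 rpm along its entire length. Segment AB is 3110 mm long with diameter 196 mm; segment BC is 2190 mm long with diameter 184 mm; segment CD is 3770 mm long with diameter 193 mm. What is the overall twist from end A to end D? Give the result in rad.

ω = 2π·4.78/60 = 0.5006 rad/s, so T = P/ω = 20.7×10³ / 0.5006 = 41350 N·m.
J_AB = π(0.196)⁴/32 = 1.45×10^-4 m⁴; J_BC = π(0.184)⁴/32 = 1.13×10^-4 m⁴; J_CD = π(0.193)⁴/32 = 1.36×10^-4 m⁴.
θ = (T/G)·Σ L_i/J_i = (41350/77.2×10⁹)·(3.11/1.45×10^-4 + 2.19/1.13×10^-4 + 3.77/1.36×10^-4) = 0.03675 rad.

0.0367 rad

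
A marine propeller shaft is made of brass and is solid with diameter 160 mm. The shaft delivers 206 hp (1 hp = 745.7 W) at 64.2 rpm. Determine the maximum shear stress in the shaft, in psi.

ω = 2π·64.2/60 = 6.723 rad/s, so T = P/ω = 206×745.7 / 6.723 = 22850 N·m.
J = πd⁴/32 = π(0.160)⁴/32 = 6.434×10^-5 m⁴.
τ_max = T·r/J = 22850 × 0.0800 / 6.434×10^-5 = 2.841×10^7 Pa.

4120 psi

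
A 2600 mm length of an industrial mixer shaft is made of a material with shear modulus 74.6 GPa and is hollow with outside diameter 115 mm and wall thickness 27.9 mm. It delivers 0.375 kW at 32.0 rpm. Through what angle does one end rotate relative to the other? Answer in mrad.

ω = 2π·32.0/60 = 3.351 rad/s, so T = P/ω = 0.375×10³ / 3.351 = 111.9 N·m.
J = π(d_o⁴ − d_i⁴)/32 = π(0.115⁴ − 0.0592⁴)/32 = 1.596×10^-5 m⁴.
θ = T·L/(G·J) = 111.9 × 2.60 / (74.6×10⁹ × 1.596×10^-5) = 2.443×10^-4 rad.

0.244 mrad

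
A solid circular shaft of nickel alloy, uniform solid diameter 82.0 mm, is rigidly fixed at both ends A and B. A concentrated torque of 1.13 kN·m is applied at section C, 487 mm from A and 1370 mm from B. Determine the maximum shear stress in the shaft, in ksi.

With uniform GJ and both ends fixed, compatibility θ_AC = θ_CB gives T_A·a = T_B·b, together with T_A + T_B = T₀.
T_A = T₀·b/(a+b) = 1130·1370/1857 = 833.7 N·m; T_B = 296.3 N·m.
τ in each portion: τ_AC = 7.70×10^6 Pa, τ_CB = 2.74×10^6 Pa; maximum is in AC.
τ_max = T_AC·r/J = 833.7·0.0410/4.44×10^-6 = 7.700×10^6 Pa.

1.12 ksi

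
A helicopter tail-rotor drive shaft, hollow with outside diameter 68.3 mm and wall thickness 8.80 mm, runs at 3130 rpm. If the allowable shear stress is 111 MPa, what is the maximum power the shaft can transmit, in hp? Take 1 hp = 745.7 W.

2130 hp

J = π(d_o⁴ − d_i⁴)/32 = π(0.0683⁴ − 0.0507⁴)/32 = 1.488×10^-6 m⁴.
T_max = τ_allow·J/r = 1.11×10^8 × 1.488×10^-6 / 0.0341 = 4836 N·m.
ω = 2π·3130/60 = 327.8 rad/s, so P_max = T_max·ω = 1.585×10^6 W.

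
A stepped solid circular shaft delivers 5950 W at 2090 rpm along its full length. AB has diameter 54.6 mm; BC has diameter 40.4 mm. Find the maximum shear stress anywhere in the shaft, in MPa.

2.10 MPa

ω = 2π·2090/60 = 218.9 rad/s, so T = P/ω = 5950 / 218.9 = 27.19 N·m.
Under the same torque, τ_max = 16T/(πd³) is largest where d is smallest — segment BC (d = 40.4 mm).
τ_max = 16·27.19/(π·(0.0404)³) = 2.100×10^6 Pa.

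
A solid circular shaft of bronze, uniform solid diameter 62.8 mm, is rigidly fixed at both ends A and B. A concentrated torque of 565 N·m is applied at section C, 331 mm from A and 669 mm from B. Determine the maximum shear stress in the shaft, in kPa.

7770 kPa

With uniform GJ and both ends fixed, compatibility θ_AC = θ_CB gives T_A·a = T_B·b, together with T_A + T_B = T₀.
T_A = T₀·b/(a+b) = 565.0·669/1000 = 378.0 N·m; T_B = 187.0 N·m.
τ in each portion: τ_AC = 7.77×10^6 Pa, τ_CB = 3.85×10^6 Pa; maximum is in AC.
τ_max = T_AC·r/J = 378.0·0.0314/1.53×10^-6 = 7.773×10^6 Pa.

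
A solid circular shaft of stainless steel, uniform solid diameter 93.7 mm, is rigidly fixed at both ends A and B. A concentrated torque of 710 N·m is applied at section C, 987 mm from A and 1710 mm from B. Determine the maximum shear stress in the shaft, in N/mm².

With uniform GJ and both ends fixed, compatibility θ_AC = θ_CB gives T_A·a = T_B·b, together with T_A + T_B = T₀.
T_A = T₀·b/(a+b) = 710.0·1710/2697 = 450.2 N·m; T_B = 259.8 N·m.
τ in each portion: τ_AC = 2.79×10^6 Pa, τ_CB = 1.61×10^6 Pa; maximum is in AC.
τ_max = T_AC·r/J = 450.2·0.0469/7.57×10^-6 = 2.787×10^6 Pa.

2.79 N/mm²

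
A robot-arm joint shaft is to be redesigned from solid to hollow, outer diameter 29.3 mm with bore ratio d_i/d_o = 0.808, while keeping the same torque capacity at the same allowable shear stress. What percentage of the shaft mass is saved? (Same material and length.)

Equal τ_max and T ⇒ the solid shaft needs d_s³ = d_o³(1−k⁴), so d_s = 29.3·(1−0.808⁴)^(1/3) = 24.35 mm.
Area ratio A_h/A_s = d_o²(1−k²)/d_s² = (1−k²)/(1−k⁴)^(2/3) = 0.5027.
Mass saving = 1 − 0.5027 = 49.7 %.

49.7 %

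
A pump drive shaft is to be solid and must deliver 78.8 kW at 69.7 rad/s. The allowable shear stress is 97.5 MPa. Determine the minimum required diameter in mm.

38.9 mm

ω = 69.7 rad/s, so T = P/ω = 78.8×10³ / 69.70 = 1131 N·m.
For a solid shaft τ_max = 16T/(πd³), so d = (16T/(π τ_allow))^(1/3) = (16·1131/(π·9.75×10^7))^(1/3) = 0.03894 m.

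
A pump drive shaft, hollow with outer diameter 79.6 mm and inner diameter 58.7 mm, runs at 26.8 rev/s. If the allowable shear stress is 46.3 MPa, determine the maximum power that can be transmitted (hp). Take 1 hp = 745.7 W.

J = π(d_o⁴ − d_i⁴)/32 = π(0.0796⁴ − 0.0587⁴)/32 = 2.776×10^-6 m⁴.
T_max = τ_allow·J/r = 4.63×10^7 × 2.776×10^-6 / 0.0398 = 3229 N·m.
ω = 2π·26.8 = 168.4 rad/s, so P_max = T_max·ω = 5.438×10^5 W.

729 hp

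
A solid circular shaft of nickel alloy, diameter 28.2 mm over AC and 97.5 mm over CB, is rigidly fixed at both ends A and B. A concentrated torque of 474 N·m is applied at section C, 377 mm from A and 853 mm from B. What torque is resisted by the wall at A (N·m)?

Compatibility: T_A·a/J_AC = T_B·b/J_CB with T_A + T_B = T₀.
J_AC = 6.21×10^-8 m⁴, J_CB = 8.87×10^-6 m⁴, so T_A = T₀·(J_AC/a)/((J_AC/a)+(J_CB/b)) = 7.388 N·m, T_B = 466.6 N·m.

7.39 N·m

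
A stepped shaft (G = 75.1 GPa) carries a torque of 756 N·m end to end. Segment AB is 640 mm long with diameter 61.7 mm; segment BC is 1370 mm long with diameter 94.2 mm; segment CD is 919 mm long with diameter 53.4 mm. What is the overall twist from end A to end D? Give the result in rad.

J_AB = π(0.0617)⁴/32 = 1.42×10^-6 m⁴; J_BC = π(0.0942)⁴/32 = 7.73×10^-6 m⁴; J_CD = π(0.0534)⁴/32 = 7.98×10^-7 m⁴.
θ = (T/G)·Σ L_i/J_i = (756.0/75.1×10⁹)·(0.640/1.42×10^-6 + 1.37/7.73×10^-6 + 0.919/7.98×10^-7) = 0.01790 rad.

0.0179 rad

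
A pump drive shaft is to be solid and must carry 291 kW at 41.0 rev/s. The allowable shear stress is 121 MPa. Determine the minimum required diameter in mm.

36.2 mm

ω = 2π·41.0 = 257.6 rad/s, so T = P/ω = 291×10³ / 257.6 = 1130 N·m.
For a solid shaft τ_max = 16T/(πd³), so d = (16T/(π τ_allow))^(1/3) = (16·1130/(π·1.21×10^8))^(1/3) = 0.03623 m.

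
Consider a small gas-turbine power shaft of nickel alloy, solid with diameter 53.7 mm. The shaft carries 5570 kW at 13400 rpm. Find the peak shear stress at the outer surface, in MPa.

131 MPa

ω = 2π·13400/60 = 1403 rad/s, so T = P/ω = 5570×10³ / 1403 = 3969 N·m.
J = πd⁴/32 = π(0.0537)⁴/32 = 8.164×10^-7 m⁴.
τ_max = T·r/J = 3969 × 0.0269 / 8.164×10^-7 = 1.305×10^8 Pa.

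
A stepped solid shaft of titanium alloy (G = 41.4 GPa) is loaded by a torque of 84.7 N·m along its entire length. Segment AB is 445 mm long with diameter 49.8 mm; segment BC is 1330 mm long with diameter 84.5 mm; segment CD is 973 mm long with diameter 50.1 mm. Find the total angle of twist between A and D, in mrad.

J_AB = π(0.0498)⁴/32 = 6.04×10^-7 m⁴; J_BC = π(0.0845)⁴/32 = 5.01×10^-6 m⁴; J_CD = π(0.0501)⁴/32 = 6.19×10^-7 m⁴.
θ = (T/G)·Σ L_i/J_i = (84.70/41.4×10⁹)·(0.445/6.04×10^-7 + 1.33/5.01×10^-6 + 0.973/6.19×10^-7) = 5.270×10^-3 rad.

5.27 mrad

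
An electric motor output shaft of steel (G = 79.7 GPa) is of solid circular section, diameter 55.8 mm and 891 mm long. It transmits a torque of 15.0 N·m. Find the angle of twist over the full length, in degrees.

0.0101°

J = πd⁴/32 = π(0.0558)⁴/32 = 9.518×10^-7 m⁴.
θ = T·L/(G·J) = 15.00 × 0.891 / (79.7×10⁹ × 9.518×10^-7) = 1.762×10^-4 rad.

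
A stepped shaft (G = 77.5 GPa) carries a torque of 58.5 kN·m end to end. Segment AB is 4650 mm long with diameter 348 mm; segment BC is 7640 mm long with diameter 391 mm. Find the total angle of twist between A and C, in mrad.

J_AB = π(0.348)⁴/32 = 1.44×10^-3 m⁴; J_BC = π(0.391)⁴/32 = 2.29×10^-3 m⁴.
θ = (T/G)·Σ L_i/J_i = (58500/77.5×10⁹)·(4.65/1.44×10^-3 + 7.64/2.29×10^-3) = 4.951×10^-3 rad.

4.95 mrad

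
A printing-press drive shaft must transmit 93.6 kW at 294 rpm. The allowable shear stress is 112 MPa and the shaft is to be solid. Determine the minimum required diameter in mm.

51.7 mm

ω = 2π·294/60 = 30.79 rad/s, so T = P/ω = 93.6×10³ / 30.79 = 3040 N·m.
For a solid shaft τ_max = 16T/(πd³), so d = (16T/(π τ_allow))^(1/3) = (16·3040/(π·1.12×10^8))^(1/3) = 0.05171 m.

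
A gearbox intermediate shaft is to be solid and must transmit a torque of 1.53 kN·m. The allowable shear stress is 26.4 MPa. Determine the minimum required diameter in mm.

66.6 mm

For a solid shaft τ_max = 16T/(πd³), so d = (16T/(π τ_allow))^(1/3) = (16·1530/(π·2.64×10^7))^(1/3) = 0.06658 m.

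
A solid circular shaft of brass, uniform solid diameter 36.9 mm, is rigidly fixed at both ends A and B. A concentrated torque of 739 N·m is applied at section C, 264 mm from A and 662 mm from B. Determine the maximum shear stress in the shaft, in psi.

With uniform GJ and both ends fixed, compatibility θ_AC = θ_CB gives T_A·a = T_B·b, together with T_A + T_B = T₀.
T_A = T₀·b/(a+b) = 739.0·662/926.0 = 528.3 N·m; T_B = 210.7 N·m.
τ in each portion: τ_AC = 5.36×10^7 Pa, τ_CB = 2.14×10^7 Pa; maximum is in AC.
τ_max = T_AC·r/J = 528.3·0.0184/1.82×10^-7 = 5.355×10^7 Pa.

7770 psi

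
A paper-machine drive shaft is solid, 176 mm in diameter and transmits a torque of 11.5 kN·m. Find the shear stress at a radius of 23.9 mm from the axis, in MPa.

2.92 MPa

J = πd⁴/32 = π(0.176)⁴/32 = 9.420×10^-5 m⁴.
Shear stress varies linearly with radius: τ = T·r/J = 11500 × 0.0239 / 9.420×10^-5 = 2.918×10^6 Pa.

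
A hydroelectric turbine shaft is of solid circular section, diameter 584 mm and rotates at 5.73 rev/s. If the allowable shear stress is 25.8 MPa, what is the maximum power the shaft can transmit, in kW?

36300 kW

J = πd⁴/32 = π(0.584)⁴/32 = 0.01142 m⁴.
T_max = τ_allow·J/r = 2.58×10^7 × 0.01142 / 0.292 = 1.009e6 N·m.
ω = 2π·5.73 = 36.00 rad/s, so P_max = T_max·ω = 3.633×10^7 W.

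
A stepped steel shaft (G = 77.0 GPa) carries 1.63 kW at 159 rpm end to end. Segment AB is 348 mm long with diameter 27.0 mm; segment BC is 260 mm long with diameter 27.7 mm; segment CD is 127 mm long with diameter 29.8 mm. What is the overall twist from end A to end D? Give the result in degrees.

0.933°

ω = 2π·159/60 = 16.65 rad/s, so T = P/ω = 1.63×10³ / 16.65 = 97.90 N·m.
J_AB = π(0.0270)⁴/32 = 5.22×10^-8 m⁴; J_BC = π(0.0277)⁴/32 = 5.78×10^-8 m⁴; J_CD = π(0.0298)⁴/32 = 7.74×10^-8 m⁴.
θ = (T/G)·Σ L_i/J_i = (97.90/77.0×10⁹)·(0.348/5.22×10^-8 + 0.260/5.78×10^-8 + 0.127/7.74×10^-8) = 0.01628 rad.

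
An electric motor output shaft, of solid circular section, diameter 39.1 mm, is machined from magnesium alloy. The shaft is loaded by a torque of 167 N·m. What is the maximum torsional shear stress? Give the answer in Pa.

J = πd⁴/32 = π(0.0391)⁴/32 = 2.295×10^-7 m⁴.
τ_max = T·r/J = 167.0 × 0.0196 / 2.295×10^-7 = 1.423×10^7 Pa.

1.42e7 Pa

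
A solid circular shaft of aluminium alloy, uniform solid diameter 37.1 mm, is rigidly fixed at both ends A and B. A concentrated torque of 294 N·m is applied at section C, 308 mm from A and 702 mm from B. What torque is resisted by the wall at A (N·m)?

204 N·m

With uniform GJ and both ends fixed, compatibility θ_AC = θ_CB gives T_A·a = T_B·b, together with T_A + T_B = T₀.
T_A = T₀·b/(a+b) = 294.0·702/1010 = 204.3 N·m; T_B = 89.66 N·m.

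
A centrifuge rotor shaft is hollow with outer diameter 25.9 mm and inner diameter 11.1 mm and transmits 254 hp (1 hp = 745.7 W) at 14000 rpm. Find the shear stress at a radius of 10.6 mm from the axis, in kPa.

ω = 2π·14000/60 = 1466 rad/s, so T = P/ω = 254×745.7 / 1466 = 129.2 N·m.
J = π(d_o⁴ − d_i⁴)/32 = π(0.0259⁴ − 0.0111⁴)/32 = 4.269×10^-8 m⁴.
Shear stress varies linearly with radius: τ = T·r/J = 129.2 × 0.0106 / 4.269×10^-8 = 3.208×10^7 Pa.

32100 kPa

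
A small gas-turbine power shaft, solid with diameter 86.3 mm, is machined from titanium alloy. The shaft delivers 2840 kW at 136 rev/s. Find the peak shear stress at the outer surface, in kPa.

26300 kPa

ω = 2π·136 = 854.5 rad/s, so T = P/ω = 2840×10³ / 854.5 = 3324 N·m.
J = πd⁴/32 = π(0.0863)⁴/32 = 5.446×10^-6 m⁴.
τ_max = T·r/J = 3324 × 0.0432 / 5.446×10^-6 = 2.634×10^7 Pa.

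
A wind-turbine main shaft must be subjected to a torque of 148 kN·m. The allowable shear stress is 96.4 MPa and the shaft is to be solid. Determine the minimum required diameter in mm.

For a solid shaft τ_max = 16T/(πd³), so d = (16T/(π τ_allow))^(1/3) = (16·148000/(π·9.64×10^7))^(1/3) = 0.1985 m.

198 mm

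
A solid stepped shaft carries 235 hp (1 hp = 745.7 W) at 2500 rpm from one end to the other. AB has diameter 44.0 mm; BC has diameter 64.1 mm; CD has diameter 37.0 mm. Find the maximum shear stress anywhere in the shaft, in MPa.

ω = 2π·2500/60 = 261.8 rad/s, so T = P/ω = 235×745.7 / 261.8 = 669.4 N·m.
Under the same torque, τ_max = 16T/(πd³) is largest where d is smallest — segment CD (d = 37.0 mm).
τ_max = 16·669.4/(π·(0.0370)³) = 6.730×10^7 Pa.

67.3 MPa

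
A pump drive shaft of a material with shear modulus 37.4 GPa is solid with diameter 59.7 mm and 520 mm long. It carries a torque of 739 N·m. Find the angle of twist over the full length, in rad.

0.00824 rad

J = πd⁴/32 = π(0.0597)⁴/32 = 1.247×10^-6 m⁴.
θ = T·L/(G·J) = 739.0 × 0.520 / (37.4×10⁹ × 1.247×10^-6) = 8.239×10^-3 rad.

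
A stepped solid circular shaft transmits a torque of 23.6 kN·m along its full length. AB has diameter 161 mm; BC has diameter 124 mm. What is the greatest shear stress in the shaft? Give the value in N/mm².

Under the same torque, τ_max = 16T/(πd³) is largest where d is smallest — segment BC (d = 124 mm).
τ_max = 16·23600/(π·(0.124)³) = 6.304×10^7 Pa.

63.0 N/mm²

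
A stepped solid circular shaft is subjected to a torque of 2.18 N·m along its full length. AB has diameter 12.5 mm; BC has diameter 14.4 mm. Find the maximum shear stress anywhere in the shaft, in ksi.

0.824 ksi

Under the same torque, τ_max = 16T/(πd³) is largest where d is smallest — segment AB (d = 12.5 mm).
τ_max = 16·2.180/(π·(0.0125)³) = 5.685×10^6 Pa.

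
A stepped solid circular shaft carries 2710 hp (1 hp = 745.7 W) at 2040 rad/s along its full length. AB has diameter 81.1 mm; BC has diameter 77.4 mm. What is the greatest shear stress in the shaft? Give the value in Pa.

1.09e7 Pa

ω = 2040 rad/s, so T = P/ω = 2710×745.7 / 2040 = 990.6 N·m.
Under the same torque, τ_max = 16T/(πd³) is largest where d is smallest — segment BC (d = 77.4 mm).
τ_max = 16·990.6/(π·(0.0774)³) = 1.088×10^7 Pa.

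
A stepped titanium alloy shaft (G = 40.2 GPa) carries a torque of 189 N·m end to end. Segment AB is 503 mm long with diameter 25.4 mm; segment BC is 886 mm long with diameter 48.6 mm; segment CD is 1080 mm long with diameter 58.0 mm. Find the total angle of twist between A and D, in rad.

J_AB = π(0.0254)⁴/32 = 4.09×10^-8 m⁴; J_BC = π(0.0486)⁴/32 = 5.48×10^-7 m⁴; J_CD = π(0.0580)⁴/32 = 1.11×10^-6 m⁴.
θ = (T/G)·Σ L_i/J_i = (189.0/40.2×10⁹)·(0.503/4.09×10^-8 + 0.886/5.48×10^-7 + 1.08/1.11×10^-6) = 0.07005 rad.

0.0700 rad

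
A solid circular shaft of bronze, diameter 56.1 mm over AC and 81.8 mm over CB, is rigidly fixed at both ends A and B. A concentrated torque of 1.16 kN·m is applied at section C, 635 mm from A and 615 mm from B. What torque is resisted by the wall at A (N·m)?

Compatibility: T_A·a/J_AC = T_B·b/J_CB with T_A + T_B = T₀.
J_AC = 9.72×10^-7 m⁴, J_CB = 4.40×10^-6 m⁴, so T_A = T₀·(J_AC/a)/((J_AC/a)+(J_CB/b)) = 204.7 N·m, T_B = 955.3 N·m.

205 N·m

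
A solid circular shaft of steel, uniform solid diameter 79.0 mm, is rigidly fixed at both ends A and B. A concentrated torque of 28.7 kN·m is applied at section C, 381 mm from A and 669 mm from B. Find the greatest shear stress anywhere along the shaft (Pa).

1.89e8 Pa

With uniform GJ and both ends fixed, compatibility θ_AC = θ_CB gives T_A·a = T_B·b, together with T_A + T_B = T₀.
T_A = T₀·b/(a+b) = 28700·669/1050 = 18290 N·m; T_B = 10410 N·m.
τ in each portion: τ_AC = 1.89×10^8 Pa, τ_CB = 1.08×10^8 Pa; maximum is in AC.
τ_max = T_AC·r/J = 18290·0.0395/3.82×10^-6 = 1.889×10^8 Pa.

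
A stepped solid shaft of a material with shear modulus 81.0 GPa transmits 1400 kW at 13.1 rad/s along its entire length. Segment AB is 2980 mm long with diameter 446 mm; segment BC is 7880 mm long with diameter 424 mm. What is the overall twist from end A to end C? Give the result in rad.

0.00429 rad

ω = 13.1 rad/s, so T = P/ω = 1400×10³ / 13.10 = 106900 N·m.
J_AB = π(0.446)⁴/32 = 3.88×10^-3 m⁴; J_BC = π(0.424)⁴/32 = 3.17×10^-3 m⁴.
θ = (T/G)·Σ L_i/J_i = (106900/81.0×10⁹)·(2.98/3.88×10^-3 + 7.88/3.17×10^-3) = 4.289×10^-3 rad.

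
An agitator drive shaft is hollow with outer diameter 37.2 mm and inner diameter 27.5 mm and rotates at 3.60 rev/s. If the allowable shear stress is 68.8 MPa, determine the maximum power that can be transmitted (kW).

J = π(d_o⁴ − d_i⁴)/32 = π(0.0372⁴ − 0.0275⁴)/32 = 1.319×10^-7 m⁴.
T_max = τ_allow·J/r = 6.88×10^7 × 1.319×10^-7 / 0.0186 = 487.7 N·m.
ω = 2π·3.60 = 22.62 rad/s, so P_max = T_max·ω = 1.103×10^4 W.

11.0 kW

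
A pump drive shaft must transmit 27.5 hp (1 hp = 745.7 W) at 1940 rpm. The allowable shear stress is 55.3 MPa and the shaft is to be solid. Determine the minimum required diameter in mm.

ω = 2π·1940/60 = 203.2 rad/s, so T = P/ω = 27.5×745.7 / 203.2 = 100.9 N·m.
For a solid shaft τ_max = 16T/(πd³), so d = (16T/(π τ_allow))^(1/3) = (16·100.9/(π·5.53×10^7))^(1/3) = 0.02103 m.

21.0 mm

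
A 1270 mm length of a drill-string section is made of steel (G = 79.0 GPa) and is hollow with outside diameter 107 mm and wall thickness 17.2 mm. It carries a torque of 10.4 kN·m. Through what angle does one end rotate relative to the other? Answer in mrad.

J = π(d_o⁴ − d_i⁴)/32 = π(0.107⁴ − 0.0726⁴)/32 = 1.014×10^-5 m⁴.
θ = T·L/(G·J) = 10400 × 1.27 / (79.0×10⁹ × 1.014×10^-5) = 0.01649 rad.

16.5 mrad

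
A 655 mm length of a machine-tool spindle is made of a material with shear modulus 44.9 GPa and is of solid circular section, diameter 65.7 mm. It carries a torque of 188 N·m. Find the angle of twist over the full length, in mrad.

J = πd⁴/32 = π(0.0657)⁴/32 = 1.829×10^-6 m⁴.
θ = T·L/(G·J) = 188.0 × 0.655 / (44.9×10⁹ × 1.829×10^-6) = 1.499×10^-3 rad.

1.50 mrad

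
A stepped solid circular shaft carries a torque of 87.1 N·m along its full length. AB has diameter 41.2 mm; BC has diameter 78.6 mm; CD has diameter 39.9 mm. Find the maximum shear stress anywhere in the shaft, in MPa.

Under the same torque, τ_max = 16T/(πd³) is largest where d is smallest — segment CD (d = 39.9 mm).
τ_max = 16·87.10/(π·(0.0399)³) = 6.983×10^6 Pa.

6.98 MPa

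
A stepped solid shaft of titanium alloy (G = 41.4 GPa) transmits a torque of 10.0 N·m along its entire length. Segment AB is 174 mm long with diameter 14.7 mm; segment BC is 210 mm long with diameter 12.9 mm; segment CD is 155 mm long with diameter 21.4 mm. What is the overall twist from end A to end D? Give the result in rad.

0.0296 rad

J_AB = π(0.0147)⁴/32 = 4.58×10^-9 m⁴; J_BC = π(0.0129)⁴/32 = 2.72×10^-9 m⁴; J_CD = π(0.0214)⁴/32 = 2.06×10^-8 m⁴.
θ = (T/G)·Σ L_i/J_i = (10.00/41.4×10⁹)·(0.174/4.58×10^-9 + 0.210/2.72×10^-9 + 0.155/2.06×10^-8) = 0.02964 rad.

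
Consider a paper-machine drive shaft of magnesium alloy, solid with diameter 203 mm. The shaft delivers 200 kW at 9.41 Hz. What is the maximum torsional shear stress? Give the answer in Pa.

ω = 2π·9.41 = 59.12 rad/s, so T = P/ω = 200×10³ / 59.12 = 3383 N·m.
J = πd⁴/32 = π(0.203)⁴/32 = 1.667×10^-4 m⁴.
τ_max = T·r/J = 3383 × 0.102 / 1.667×10^-4 = 2.059×10^6 Pa.

2.06e6 Pa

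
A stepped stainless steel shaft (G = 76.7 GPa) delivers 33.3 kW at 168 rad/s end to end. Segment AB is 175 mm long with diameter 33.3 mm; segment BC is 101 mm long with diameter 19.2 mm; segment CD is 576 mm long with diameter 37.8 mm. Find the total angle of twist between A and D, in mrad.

30.7 mrad

ω = 168 rad/s, so T = P/ω = 33.3×10³ / 168.0 = 198.2 N·m.
J_AB = π(0.0333)⁴/32 = 1.21×10^-7 m⁴; J_BC = π(0.0192)⁴/32 = 1.33×10^-8 m⁴; J_CD = π(0.0378)⁴/32 = 2.00×10^-7 m⁴.
θ = (T/G)·Σ L_i/J_i = (198.2/76.7×10⁹)·(0.175/1.21×10^-7 + 0.101/1.33×10^-8 + 0.576/2.00×10^-7) = 0.03074 rad.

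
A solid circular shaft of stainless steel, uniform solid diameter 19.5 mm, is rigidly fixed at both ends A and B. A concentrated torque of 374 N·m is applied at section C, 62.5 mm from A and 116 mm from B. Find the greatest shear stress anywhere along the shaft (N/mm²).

167 N/mm²

With uniform GJ and both ends fixed, compatibility θ_AC = θ_CB gives T_A·a = T_B·b, together with T_A + T_B = T₀.
T_A = T₀·b/(a+b) = 374.0·116/178.5 = 243.0 N·m; T_B = 131.0 N·m.
τ in each portion: τ_AC = 1.67×10^8 Pa, τ_CB = 8.99×10^7 Pa; maximum is in AC.
τ_max = T_AC·r/J = 243.0·0.00975/1.42×10^-8 = 1.669×10^8 Pa.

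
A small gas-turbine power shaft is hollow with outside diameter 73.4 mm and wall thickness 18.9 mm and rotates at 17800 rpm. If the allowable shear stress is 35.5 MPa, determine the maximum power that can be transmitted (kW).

4850 kW

J = π(d_o⁴ − d_i⁴)/32 = π(0.0734⁴ − 0.0356⁴)/32 = 2.692×10^-6 m⁴.
T_max = τ_allow·J/r = 3.55×10^7 × 2.692×10^-6 / 0.0367 = 2604 N·m.
ω = 2π·17800/60 = 1864 rad/s, so P_max = T_max·ω = 4.854×10^6 W.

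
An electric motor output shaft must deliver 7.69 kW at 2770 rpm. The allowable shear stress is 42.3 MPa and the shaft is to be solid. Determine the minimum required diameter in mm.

14.7 mm

ω = 2π·2770/60 = 290.1 rad/s, so T = P/ω = 7.69×10³ / 290.1 = 26.51 N·m.
For a solid shaft τ_max = 16T/(πd³), so d = (16T/(π τ_allow))^(1/3) = (16·26.51/(π·4.23×10^7))^(1/3) = 0.01472 m.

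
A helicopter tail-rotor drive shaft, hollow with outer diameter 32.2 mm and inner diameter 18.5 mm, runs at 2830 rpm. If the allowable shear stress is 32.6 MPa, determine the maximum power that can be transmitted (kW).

J = π(d_o⁴ − d_i⁴)/32 = π(0.0322⁴ − 0.0185⁴)/32 = 9.404×10^-8 m⁴.
T_max = τ_allow·J/r = 3.26×10^7 × 9.404×10^-8 / 0.0161 = 190.4 N·m.
ω = 2π·2830/60 = 296.4 rad/s, so P_max = T_max·ω = 5.643×10^4 W.

56.4 kW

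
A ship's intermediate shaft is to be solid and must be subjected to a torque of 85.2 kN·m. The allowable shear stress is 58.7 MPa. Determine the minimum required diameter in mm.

For a solid shaft τ_max = 16T/(πd³), so d = (16T/(π τ_allow))^(1/3) = (16·85200/(π·5.87×10^7))^(1/3) = 0.1948 m.

195 mm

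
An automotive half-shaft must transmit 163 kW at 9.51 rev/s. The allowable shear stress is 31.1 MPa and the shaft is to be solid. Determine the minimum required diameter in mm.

ω = 2π·9.51 = 59.75 rad/s, so T = P/ω = 163×10³ / 59.75 = 2728 N·m.
For a solid shaft τ_max = 16T/(πd³), so d = (16T/(π τ_allow))^(1/3) = (16·2728/(π·3.11×10^7))^(1/3) = 0.07644 m.

76.4 mm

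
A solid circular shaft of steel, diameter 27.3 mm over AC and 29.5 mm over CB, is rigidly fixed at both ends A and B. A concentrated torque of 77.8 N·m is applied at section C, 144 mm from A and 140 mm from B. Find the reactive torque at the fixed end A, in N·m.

32.4 N·m

Compatibility: T_A·a/J_AC = T_B·b/J_CB with T_A + T_B = T₀.
J_AC = 5.45×10^-8 m⁴, J_CB = 7.44×10^-8 m⁴, so T_A = T₀·(J_AC/a)/((J_AC/a)+(J_CB/b)) = 32.38 N·m, T_B = 45.42 N·m.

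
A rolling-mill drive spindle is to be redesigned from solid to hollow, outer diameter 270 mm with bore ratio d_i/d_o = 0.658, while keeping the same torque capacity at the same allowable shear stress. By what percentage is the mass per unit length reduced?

34.9 %

Equal τ_max and T ⇒ the solid shaft needs d_s³ = d_o³(1−k⁴), so d_s = 270·(1−0.658⁴)^(1/3) = 251.9 mm.
Area ratio A_h/A_s = d_o²(1−k²)/d_s² = (1−k²)/(1−k⁴)^(2/3) = 0.6512.
Mass saving = 1 − 0.6512 = 34.9 %.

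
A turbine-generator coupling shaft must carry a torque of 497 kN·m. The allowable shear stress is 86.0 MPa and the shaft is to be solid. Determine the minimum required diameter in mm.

309 mm

For a solid shaft τ_max = 16T/(πd³), so d = (16T/(π τ_allow))^(1/3) = (16·497000/(π·8.60×10^7))^(1/3) = 0.3088 m.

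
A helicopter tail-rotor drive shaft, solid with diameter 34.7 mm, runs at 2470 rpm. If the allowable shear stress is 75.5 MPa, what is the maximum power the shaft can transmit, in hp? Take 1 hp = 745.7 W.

J = πd⁴/32 = π(0.0347)⁴/32 = 1.423×10^-7 m⁴.
T_max = τ_allow·J/r = 7.55×10^7 × 1.423×10^-7 / 0.0174 = 619.4 N·m.
ω = 2π·2470/60 = 258.7 rad/s, so P_max = T_max·ω = 1.602×10^5 W.

215 hp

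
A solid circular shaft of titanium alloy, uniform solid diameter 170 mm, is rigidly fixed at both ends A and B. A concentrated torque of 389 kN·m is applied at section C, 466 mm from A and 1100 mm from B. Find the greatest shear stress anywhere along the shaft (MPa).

283 MPa

With uniform GJ and both ends fixed, compatibility θ_AC = θ_CB gives T_A·a = T_B·b, together with T_A + T_B = T₀.
T_A = T₀·b/(a+b) = 389000·1100/1566 = 273200 N·m; T_B = 115800 N·m.
τ in each portion: τ_AC = 2.83×10^8 Pa, τ_CB = 1.20×10^8 Pa; maximum is in AC.
τ_max = T_AC·r/J = 273200·0.0850/8.20×10^-5 = 2.833×10^8 Pa.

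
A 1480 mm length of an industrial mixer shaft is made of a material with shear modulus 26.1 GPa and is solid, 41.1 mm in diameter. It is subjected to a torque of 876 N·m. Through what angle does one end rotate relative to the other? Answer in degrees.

J = πd⁴/32 = π(0.0411)⁴/32 = 2.801×10^-7 m⁴.
θ = T·L/(G·J) = 876.0 × 1.48 / (26.1×10⁹ × 2.801×10^-7) = 0.1773 rad.

10.2°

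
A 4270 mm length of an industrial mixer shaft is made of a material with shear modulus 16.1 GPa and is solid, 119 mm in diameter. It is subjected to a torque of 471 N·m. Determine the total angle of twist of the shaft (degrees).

J = πd⁴/32 = π(0.119)⁴/32 = 1.969×10^-5 m⁴.
θ = T·L/(G·J) = 471.0 × 4.27 / (16.1×10⁹ × 1.969×10^-5) = 6.345×10^-3 rad.

0.364°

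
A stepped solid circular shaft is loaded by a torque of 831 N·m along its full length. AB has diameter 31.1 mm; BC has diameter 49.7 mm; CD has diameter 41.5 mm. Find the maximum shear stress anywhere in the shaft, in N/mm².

141 N/mm²

Under the same torque, τ_max = 16T/(πd³) is largest where d is smallest — segment AB (d = 31.1 mm).
τ_max = 16·831.0/(π·(0.0311)³) = 1.407×10^8 Pa.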